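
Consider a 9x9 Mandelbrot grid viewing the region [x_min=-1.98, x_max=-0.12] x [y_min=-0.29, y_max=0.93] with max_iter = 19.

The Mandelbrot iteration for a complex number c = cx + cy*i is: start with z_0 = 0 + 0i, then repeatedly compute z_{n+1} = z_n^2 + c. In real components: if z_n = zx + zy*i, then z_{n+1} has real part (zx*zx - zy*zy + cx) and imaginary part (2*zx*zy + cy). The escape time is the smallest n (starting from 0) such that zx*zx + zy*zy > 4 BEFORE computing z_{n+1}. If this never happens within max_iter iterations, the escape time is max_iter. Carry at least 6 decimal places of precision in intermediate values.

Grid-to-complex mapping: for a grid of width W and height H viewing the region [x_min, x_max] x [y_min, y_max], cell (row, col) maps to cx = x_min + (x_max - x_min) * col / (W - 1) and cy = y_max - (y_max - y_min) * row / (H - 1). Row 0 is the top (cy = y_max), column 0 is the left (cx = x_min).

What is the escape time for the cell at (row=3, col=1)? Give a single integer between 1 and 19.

z_0 = 0 + 0i, c = -1.7475 + 0.4725i
Iter 1: z = -1.7475 + 0.4725i, |z|^2 = 3.2770
Iter 2: z = 1.0830 + -1.1789i, |z|^2 = 2.5627
Iter 3: z = -1.9644 + -2.0810i, |z|^2 = 8.1893
Escaped at iteration 3

Answer: 3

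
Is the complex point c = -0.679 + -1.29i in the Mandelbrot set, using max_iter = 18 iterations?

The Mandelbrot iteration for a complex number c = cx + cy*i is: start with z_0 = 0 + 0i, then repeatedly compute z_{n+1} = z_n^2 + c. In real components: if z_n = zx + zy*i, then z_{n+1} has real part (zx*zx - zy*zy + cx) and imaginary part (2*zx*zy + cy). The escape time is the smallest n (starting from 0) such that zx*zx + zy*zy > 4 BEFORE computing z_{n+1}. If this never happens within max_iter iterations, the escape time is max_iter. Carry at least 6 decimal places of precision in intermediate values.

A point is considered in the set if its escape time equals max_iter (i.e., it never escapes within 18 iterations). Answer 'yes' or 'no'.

z_0 = 0 + 0i, c = -0.6790 + -1.2900i
Iter 1: z = -0.6790 + -1.2900i, |z|^2 = 2.1251
Iter 2: z = -1.8821 + 0.4618i, |z|^2 = 3.7554
Iter 3: z = 2.6499 + -3.0283i, |z|^2 = 16.1927
Escaped at iteration 3

Answer: no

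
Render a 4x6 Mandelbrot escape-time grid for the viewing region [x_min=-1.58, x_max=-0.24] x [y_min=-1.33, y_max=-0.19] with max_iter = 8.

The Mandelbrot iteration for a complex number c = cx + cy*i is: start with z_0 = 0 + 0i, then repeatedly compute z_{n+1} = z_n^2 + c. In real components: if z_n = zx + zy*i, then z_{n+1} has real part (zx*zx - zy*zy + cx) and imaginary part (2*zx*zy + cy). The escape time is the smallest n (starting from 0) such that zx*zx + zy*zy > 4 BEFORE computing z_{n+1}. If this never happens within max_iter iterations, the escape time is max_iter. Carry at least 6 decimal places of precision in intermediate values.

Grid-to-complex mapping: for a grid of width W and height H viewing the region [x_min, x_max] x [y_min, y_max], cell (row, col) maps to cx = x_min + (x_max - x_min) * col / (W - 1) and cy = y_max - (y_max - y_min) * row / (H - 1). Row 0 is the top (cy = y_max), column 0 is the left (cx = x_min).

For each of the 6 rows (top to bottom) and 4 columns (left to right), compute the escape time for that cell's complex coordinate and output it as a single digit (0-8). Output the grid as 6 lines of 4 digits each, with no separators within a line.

(row=0, col=0): c = -1.5800 + -0.1900i → escape time 5
(row=0, col=1): c = -1.1333 + -0.1900i → escape time 8
(row=0, col=2): c = -0.6867 + -0.1900i → escape time 8
(row=0, col=3): c = -0.2400 + -0.1900i → escape time 8
(row=1, col=0): c = -1.5800 + -0.4180i → escape time 3
(row=1, col=1): c = -1.1333 + -0.4180i → escape time 6
(row=1, col=2): c = -0.6867 + -0.4180i → escape time 8
(row=1, col=3): c = -0.2400 + -0.4180i → escape time 8
(row=2, col=0): c = -1.5800 + -0.6460i → escape time 3
(row=2, col=1): c = -1.1333 + -0.6460i → escape time 3
(row=2, col=2): c = -0.6867 + -0.6460i → escape time 6
(row=2, col=3): c = -0.2400 + -0.6460i → escape time 8
(row=3, col=0): c = -1.5800 + -0.8740i → escape time 3
(row=3, col=1): c = -1.1333 + -0.8740i → escape time 3
(row=3, col=2): c = -0.6867 + -0.8740i → escape time 4
(row=3, col=3): c = -0.2400 + -0.8740i → escape time 8
(row=4, col=0): c = -1.5800 + -1.1020i → escape time 2
(row=4, col=1): c = -1.1333 + -1.1020i → escape time 3
(row=4, col=2): c = -0.6867 + -1.1020i → escape time 3
(row=4, col=3): c = -0.2400 + -1.1020i → escape time 6
(row=5, col=0): c = -1.5800 + -1.3300i → escape time 1
(row=5, col=1): c = -1.1333 + -1.3300i → escape time 2
(row=5, col=2): c = -0.6867 + -1.3300i → escape time 2
(row=5, col=3): c = -0.2400 + -1.3300i → escape time 2

Answer: 5888
3688
3368
3348
2336
1222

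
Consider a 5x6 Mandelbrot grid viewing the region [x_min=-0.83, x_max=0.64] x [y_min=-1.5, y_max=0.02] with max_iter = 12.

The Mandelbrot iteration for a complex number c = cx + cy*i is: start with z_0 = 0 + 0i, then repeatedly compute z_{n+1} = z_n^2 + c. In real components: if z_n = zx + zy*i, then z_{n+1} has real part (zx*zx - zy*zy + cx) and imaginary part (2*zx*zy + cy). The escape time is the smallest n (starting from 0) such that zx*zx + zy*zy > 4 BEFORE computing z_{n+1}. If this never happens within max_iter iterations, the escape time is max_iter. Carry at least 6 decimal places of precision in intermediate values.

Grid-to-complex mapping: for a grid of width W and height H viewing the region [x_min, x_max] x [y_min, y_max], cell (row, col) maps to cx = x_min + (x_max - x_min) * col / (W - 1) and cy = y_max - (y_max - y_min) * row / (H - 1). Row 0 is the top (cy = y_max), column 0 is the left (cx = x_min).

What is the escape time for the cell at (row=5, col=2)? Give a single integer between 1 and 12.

Answer: 2

Derivation:
z_0 = 0 + 0i, c = -0.0950 + -1.5000i
Iter 1: z = -0.0950 + -1.5000i, |z|^2 = 2.2590
Iter 2: z = -2.3360 + -1.2150i, |z|^2 = 6.9330
Escaped at iteration 2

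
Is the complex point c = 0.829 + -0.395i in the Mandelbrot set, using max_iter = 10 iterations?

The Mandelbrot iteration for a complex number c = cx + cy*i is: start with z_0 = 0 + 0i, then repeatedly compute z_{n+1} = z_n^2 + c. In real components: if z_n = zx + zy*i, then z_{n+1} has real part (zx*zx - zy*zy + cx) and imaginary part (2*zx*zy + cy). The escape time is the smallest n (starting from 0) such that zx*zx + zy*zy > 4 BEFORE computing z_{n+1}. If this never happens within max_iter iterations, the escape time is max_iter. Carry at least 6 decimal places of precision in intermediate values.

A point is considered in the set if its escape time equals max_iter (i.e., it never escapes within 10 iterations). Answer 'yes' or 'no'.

z_0 = 0 + 0i, c = 0.8290 + -0.3950i
Iter 1: z = 0.8290 + -0.3950i, |z|^2 = 0.8433
Iter 2: z = 1.3602 + -1.0499i, |z|^2 = 2.9525
Iter 3: z = 1.5769 + -3.2512i, |z|^2 = 13.0569
Escaped at iteration 3

Answer: no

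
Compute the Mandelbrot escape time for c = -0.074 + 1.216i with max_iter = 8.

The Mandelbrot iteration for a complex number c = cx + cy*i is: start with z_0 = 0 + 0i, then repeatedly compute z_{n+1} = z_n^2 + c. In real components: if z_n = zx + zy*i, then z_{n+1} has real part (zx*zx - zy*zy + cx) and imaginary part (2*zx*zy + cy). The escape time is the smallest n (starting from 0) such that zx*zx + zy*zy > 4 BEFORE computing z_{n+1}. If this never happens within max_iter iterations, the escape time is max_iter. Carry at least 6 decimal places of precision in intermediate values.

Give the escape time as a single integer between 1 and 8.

Answer: 3

Derivation:
z_0 = 0 + 0i, c = -0.0740 + 1.2160i
Iter 1: z = -0.0740 + 1.2160i, |z|^2 = 1.4841
Iter 2: z = -1.5472 + 1.0360i, |z|^2 = 3.4671
Iter 3: z = 1.2464 + -1.9899i, |z|^2 = 5.5130
Escaped at iteration 3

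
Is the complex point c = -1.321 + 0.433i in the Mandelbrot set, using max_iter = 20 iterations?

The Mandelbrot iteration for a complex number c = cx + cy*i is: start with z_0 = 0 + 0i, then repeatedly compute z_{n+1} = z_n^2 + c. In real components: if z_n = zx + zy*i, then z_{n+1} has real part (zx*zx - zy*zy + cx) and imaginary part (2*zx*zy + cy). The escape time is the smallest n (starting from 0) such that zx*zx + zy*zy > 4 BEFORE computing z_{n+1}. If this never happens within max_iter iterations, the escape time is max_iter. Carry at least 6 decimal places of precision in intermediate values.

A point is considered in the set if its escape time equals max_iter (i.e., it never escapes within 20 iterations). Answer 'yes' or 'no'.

Answer: no

Derivation:
z_0 = 0 + 0i, c = -1.3210 + 0.4330i
Iter 1: z = -1.3210 + 0.4330i, |z|^2 = 1.9325
Iter 2: z = 0.2366 + -0.7110i, |z|^2 = 0.5615
Iter 3: z = -1.7705 + 0.0966i, |z|^2 = 3.1442
Iter 4: z = 1.8045 + 0.0908i, |z|^2 = 3.2644
Iter 5: z = 1.9269 + 0.7608i, |z|^2 = 4.2919
Escaped at iteration 5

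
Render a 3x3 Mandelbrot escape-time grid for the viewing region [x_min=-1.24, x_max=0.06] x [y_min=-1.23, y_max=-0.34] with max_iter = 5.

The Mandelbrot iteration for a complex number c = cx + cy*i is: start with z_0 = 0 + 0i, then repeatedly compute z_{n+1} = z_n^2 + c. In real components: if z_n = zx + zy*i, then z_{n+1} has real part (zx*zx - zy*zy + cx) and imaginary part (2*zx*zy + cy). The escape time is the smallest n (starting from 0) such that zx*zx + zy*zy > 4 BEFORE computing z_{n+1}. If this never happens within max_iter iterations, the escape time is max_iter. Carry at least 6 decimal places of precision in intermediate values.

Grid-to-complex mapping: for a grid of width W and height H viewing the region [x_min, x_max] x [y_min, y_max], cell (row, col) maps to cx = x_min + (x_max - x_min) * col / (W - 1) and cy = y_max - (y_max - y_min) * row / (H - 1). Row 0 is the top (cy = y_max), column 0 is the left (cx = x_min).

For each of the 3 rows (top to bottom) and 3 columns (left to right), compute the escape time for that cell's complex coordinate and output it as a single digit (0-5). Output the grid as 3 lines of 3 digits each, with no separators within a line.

(row=0, col=0): c = -1.2400 + -0.3400i → escape time 5
(row=0, col=1): c = -0.5900 + -0.3400i → escape time 5
(row=0, col=2): c = 0.0600 + -0.3400i → escape time 5
(row=1, col=0): c = -1.2400 + -0.7850i → escape time 3
(row=1, col=1): c = -0.5900 + -0.7850i → escape time 5
(row=1, col=2): c = 0.0600 + -0.7850i → escape time 5
(row=2, col=0): c = -1.2400 + -1.2300i → escape time 2
(row=2, col=1): c = -0.5900 + -1.2300i → escape time 3
(row=2, col=2): c = 0.0600 + -1.2300i → escape time 3

Answer: 555
355
233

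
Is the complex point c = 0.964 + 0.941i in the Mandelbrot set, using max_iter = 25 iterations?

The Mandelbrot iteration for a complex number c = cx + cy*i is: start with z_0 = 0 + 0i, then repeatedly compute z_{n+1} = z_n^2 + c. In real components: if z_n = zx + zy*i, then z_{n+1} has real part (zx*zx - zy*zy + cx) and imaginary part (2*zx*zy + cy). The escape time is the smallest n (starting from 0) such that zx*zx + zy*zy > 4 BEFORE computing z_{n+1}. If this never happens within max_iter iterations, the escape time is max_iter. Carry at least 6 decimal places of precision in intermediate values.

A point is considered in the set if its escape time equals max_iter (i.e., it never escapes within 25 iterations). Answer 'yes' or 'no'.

z_0 = 0 + 0i, c = 0.9640 + 0.9410i
Iter 1: z = 0.9640 + 0.9410i, |z|^2 = 1.8148
Iter 2: z = 1.0078 + 2.7552i, |z|^2 = 8.6071
Escaped at iteration 2

Answer: no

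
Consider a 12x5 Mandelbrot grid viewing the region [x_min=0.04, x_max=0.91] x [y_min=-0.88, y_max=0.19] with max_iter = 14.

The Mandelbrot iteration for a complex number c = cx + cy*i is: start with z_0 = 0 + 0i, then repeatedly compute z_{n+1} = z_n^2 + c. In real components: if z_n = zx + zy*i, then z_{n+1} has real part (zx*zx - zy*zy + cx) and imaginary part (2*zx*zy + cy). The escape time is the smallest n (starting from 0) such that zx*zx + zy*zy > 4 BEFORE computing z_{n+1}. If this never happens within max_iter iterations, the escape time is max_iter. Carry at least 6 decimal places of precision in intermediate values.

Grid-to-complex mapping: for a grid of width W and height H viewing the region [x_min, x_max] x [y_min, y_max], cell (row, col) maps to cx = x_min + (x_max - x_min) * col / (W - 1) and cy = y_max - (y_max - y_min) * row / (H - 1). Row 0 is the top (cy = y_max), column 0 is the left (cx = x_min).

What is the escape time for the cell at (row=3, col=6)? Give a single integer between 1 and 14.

Answer: 4

Derivation:
z_0 = 0 + 0i, c = 0.5145 + -0.6125i
Iter 1: z = 0.5145 + -0.6125i, |z|^2 = 0.6399
Iter 2: z = 0.4041 + -1.2428i, |z|^2 = 1.7079
Iter 3: z = -0.8667 + -1.6171i, |z|^2 = 3.3661
Iter 4: z = -1.3491 + 2.1906i, |z|^2 = 6.6188
Escaped at iteration 4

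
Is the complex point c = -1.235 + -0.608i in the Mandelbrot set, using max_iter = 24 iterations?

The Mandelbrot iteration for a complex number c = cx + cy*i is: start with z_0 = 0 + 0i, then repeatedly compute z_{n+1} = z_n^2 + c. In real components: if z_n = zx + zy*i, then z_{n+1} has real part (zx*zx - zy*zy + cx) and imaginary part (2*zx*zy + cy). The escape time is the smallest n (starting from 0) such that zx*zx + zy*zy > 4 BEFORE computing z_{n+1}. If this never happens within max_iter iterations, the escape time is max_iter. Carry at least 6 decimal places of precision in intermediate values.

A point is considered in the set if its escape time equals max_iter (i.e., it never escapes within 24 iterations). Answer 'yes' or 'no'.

z_0 = 0 + 0i, c = -1.2350 + -0.6080i
Iter 1: z = -1.2350 + -0.6080i, |z|^2 = 1.8949
Iter 2: z = -0.0794 + 0.8938i, |z|^2 = 0.8051
Iter 3: z = -2.0275 + -0.7500i, |z|^2 = 4.6732
Escaped at iteration 3

Answer: no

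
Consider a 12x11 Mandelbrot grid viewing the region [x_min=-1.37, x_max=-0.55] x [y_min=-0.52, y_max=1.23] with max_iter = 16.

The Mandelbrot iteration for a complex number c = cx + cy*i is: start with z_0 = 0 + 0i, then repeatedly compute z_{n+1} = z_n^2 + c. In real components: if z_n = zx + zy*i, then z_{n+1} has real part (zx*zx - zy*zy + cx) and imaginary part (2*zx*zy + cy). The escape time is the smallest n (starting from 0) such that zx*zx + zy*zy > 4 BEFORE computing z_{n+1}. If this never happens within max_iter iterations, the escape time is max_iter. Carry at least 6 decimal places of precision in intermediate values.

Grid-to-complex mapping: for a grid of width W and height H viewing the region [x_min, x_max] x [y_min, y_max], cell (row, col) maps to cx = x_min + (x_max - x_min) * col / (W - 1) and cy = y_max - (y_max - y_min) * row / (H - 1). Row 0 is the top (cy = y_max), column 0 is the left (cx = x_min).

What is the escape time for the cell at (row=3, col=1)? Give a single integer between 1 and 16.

z_0 = 0 + 0i, c = -1.2955 + 0.7050i
Iter 1: z = -1.2955 + 0.7050i, |z|^2 = 2.1752
Iter 2: z = -0.1143 + -1.1216i, |z|^2 = 1.2710
Iter 3: z = -2.5404 + 0.9613i, |z|^2 = 7.3776
Escaped at iteration 3

Answer: 3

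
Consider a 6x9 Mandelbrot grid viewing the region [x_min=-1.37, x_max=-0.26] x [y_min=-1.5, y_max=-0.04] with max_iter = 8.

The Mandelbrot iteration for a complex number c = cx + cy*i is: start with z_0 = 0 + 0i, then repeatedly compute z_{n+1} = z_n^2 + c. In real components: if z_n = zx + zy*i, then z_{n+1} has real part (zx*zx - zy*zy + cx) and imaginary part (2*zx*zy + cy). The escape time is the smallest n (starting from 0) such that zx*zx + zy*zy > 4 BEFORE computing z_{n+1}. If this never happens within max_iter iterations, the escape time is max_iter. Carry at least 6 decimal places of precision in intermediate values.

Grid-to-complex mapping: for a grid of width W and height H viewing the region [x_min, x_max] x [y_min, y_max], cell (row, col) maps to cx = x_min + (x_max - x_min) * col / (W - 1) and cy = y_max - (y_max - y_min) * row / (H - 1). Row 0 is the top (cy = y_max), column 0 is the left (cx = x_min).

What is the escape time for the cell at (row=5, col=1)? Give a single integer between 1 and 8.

z_0 = 0 + 0i, c = -1.1480 + -0.9525i
Iter 1: z = -1.1480 + -0.9525i, |z|^2 = 2.2252
Iter 2: z = -0.7374 + 1.2344i, |z|^2 = 2.0675
Iter 3: z = -2.1282 + -2.7729i, |z|^2 = 12.2182
Escaped at iteration 3

Answer: 3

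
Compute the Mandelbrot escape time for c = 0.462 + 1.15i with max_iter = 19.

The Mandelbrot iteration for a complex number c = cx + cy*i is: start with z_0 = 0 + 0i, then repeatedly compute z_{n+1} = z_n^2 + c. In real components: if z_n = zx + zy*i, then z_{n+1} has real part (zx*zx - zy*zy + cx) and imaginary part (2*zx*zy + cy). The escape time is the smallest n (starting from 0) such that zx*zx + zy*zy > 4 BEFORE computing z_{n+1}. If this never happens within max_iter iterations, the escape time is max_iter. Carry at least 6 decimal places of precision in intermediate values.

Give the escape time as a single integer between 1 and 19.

z_0 = 0 + 0i, c = 0.4620 + 1.1500i
Iter 1: z = 0.4620 + 1.1500i, |z|^2 = 1.5359
Iter 2: z = -0.6471 + 2.2126i, |z|^2 = 5.3143
Escaped at iteration 2

Answer: 2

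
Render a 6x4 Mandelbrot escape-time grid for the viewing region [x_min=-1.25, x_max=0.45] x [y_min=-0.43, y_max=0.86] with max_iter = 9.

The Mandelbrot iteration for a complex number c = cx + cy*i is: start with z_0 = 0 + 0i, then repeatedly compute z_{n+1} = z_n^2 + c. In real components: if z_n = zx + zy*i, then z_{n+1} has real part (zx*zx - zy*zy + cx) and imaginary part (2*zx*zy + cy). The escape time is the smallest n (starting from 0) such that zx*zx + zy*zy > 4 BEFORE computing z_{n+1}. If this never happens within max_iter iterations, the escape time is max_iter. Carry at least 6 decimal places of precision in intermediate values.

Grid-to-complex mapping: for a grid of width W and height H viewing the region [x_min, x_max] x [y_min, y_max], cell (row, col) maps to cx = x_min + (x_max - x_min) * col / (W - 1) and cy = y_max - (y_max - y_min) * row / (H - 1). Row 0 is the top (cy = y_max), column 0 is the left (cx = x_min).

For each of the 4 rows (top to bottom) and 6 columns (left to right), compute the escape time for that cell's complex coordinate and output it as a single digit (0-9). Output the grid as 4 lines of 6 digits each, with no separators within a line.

Answer: 334953
769997
999996
769997

Derivation:
(row=0, col=0): c = -1.2500 + 0.8600i → escape time 3
(row=0, col=1): c = -0.9100 + 0.8600i → escape time 3
(row=0, col=2): c = -0.5700 + 0.8600i → escape time 4
(row=0, col=3): c = -0.2300 + 0.8600i → escape time 9
(row=0, col=4): c = 0.1100 + 0.8600i → escape time 5
(row=0, col=5): c = 0.4500 + 0.8600i → escape time 3
(row=1, col=0): c = -1.2500 + 0.4300i → escape time 7
(row=1, col=1): c = -0.9100 + 0.4300i → escape time 6
(row=1, col=2): c = -0.5700 + 0.4300i → escape time 9
(row=1, col=3): c = -0.2300 + 0.4300i → escape time 9
(row=1, col=4): c = 0.1100 + 0.4300i → escape time 9
(row=1, col=5): c = 0.4500 + 0.4300i → escape time 7
(row=2, col=0): c = -1.2500 + 0.0000i → escape time 9
(row=2, col=1): c = -0.9100 + 0.0000i → escape time 9
(row=2, col=2): c = -0.5700 + 0.0000i → escape time 9
(row=2, col=3): c = -0.2300 + 0.0000i → escape time 9
(row=2, col=4): c = 0.1100 + 0.0000i → escape time 9
(row=2, col=5): c = 0.4500 + 0.0000i → escape time 6
(row=3, col=0): c = -1.2500 + -0.4300i → escape time 7
(row=3, col=1): c = -0.9100 + -0.4300i → escape time 6
(row=3, col=2): c = -0.5700 + -0.4300i → escape time 9
(row=3, col=3): c = -0.2300 + -0.4300i → escape time 9
(row=3, col=4): c = 0.1100 + -0.4300i → escape time 9
(row=3, col=5): c = 0.4500 + -0.4300i → escape time 7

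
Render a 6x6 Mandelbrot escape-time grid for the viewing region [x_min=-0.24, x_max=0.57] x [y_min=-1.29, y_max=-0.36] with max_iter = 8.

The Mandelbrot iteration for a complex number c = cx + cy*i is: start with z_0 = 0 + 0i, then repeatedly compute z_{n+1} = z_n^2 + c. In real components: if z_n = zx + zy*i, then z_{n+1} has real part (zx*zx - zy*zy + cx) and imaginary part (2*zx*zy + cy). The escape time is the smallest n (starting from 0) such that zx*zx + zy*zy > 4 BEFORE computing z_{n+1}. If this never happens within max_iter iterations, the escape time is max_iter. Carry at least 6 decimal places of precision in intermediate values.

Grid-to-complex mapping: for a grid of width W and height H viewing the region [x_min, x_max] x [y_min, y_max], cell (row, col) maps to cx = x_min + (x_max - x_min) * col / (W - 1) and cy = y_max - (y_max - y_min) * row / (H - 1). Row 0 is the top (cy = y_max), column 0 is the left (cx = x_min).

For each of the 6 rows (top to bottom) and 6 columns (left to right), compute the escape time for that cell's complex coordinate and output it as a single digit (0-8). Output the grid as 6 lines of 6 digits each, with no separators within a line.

Answer: 888884
888884
888643
785433
654322
322222

Derivation:
(row=0, col=0): c = -0.2400 + -0.3600i → escape time 8
(row=0, col=1): c = -0.0780 + -0.3600i → escape time 8
(row=0, col=2): c = 0.0840 + -0.3600i → escape time 8
(row=0, col=3): c = 0.2460 + -0.3600i → escape time 8
(row=0, col=4): c = 0.4080 + -0.3600i → escape time 8
(row=0, col=5): c = 0.5700 + -0.3600i → escape time 4
(row=1, col=0): c = -0.2400 + -0.5460i → escape time 8
(row=1, col=1): c = -0.0780 + -0.5460i → escape time 8
(row=1, col=2): c = 0.0840 + -0.5460i → escape time 8
(row=1, col=3): c = 0.2460 + -0.5460i → escape time 8
(row=1, col=4): c = 0.4080 + -0.5460i → escape time 8
(row=1, col=5): c = 0.5700 + -0.5460i → escape time 4
(row=2, col=0): c = -0.2400 + -0.7320i → escape time 8
(row=2, col=1): c = -0.0780 + -0.7320i → escape time 8
(row=2, col=2): c = 0.0840 + -0.7320i → escape time 8
(row=2, col=3): c = 0.2460 + -0.7320i → escape time 6
(row=2, col=4): c = 0.4080 + -0.7320i → escape time 4
(row=2, col=5): c = 0.5700 + -0.7320i → escape time 3
(row=3, col=0): c = -0.2400 + -0.9180i → escape time 7
(row=3, col=1): c = -0.0780 + -0.9180i → escape time 8
(row=3, col=2): c = 0.0840 + -0.9180i → escape time 5
(row=3, col=3): c = 0.2460 + -0.9180i → escape time 4
(row=3, col=4): c = 0.4080 + -0.9180i → escape time 3
(row=3, col=5): c = 0.5700 + -0.9180i → escape time 3
(row=4, col=0): c = -0.2400 + -1.1040i → escape time 6
(row=4, col=1): c = -0.0780 + -1.1040i → escape time 5
(row=4, col=2): c = 0.0840 + -1.1040i → escape time 4
(row=4, col=3): c = 0.2460 + -1.1040i → escape time 3
(row=4, col=4): c = 0.4080 + -1.1040i → escape time 2
(row=4, col=5): c = 0.5700 + -1.1040i → escape time 2
(row=5, col=0): c = -0.2400 + -1.2900i → escape time 3
(row=5, col=1): c = -0.0780 + -1.2900i → escape time 2
(row=5, col=2): c = 0.0840 + -1.2900i → escape time 2
(row=5, col=3): c = 0.2460 + -1.2900i → escape time 2
(row=5, col=4): c = 0.4080 + -1.2900i → escape time 2
(row=5, col=5): c = 0.5700 + -1.2900i → escape time 2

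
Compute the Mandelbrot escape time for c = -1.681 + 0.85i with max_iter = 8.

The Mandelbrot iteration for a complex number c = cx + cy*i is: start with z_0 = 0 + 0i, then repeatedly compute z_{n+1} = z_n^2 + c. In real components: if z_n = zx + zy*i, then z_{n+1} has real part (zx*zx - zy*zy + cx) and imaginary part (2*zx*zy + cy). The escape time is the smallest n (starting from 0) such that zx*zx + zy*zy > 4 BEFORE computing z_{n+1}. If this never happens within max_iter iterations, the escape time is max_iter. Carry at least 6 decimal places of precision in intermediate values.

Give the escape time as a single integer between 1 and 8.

z_0 = 0 + 0i, c = -1.6810 + 0.8500i
Iter 1: z = -1.6810 + 0.8500i, |z|^2 = 3.5483
Iter 2: z = 0.4223 + -2.0077i, |z|^2 = 4.2092
Escaped at iteration 2

Answer: 2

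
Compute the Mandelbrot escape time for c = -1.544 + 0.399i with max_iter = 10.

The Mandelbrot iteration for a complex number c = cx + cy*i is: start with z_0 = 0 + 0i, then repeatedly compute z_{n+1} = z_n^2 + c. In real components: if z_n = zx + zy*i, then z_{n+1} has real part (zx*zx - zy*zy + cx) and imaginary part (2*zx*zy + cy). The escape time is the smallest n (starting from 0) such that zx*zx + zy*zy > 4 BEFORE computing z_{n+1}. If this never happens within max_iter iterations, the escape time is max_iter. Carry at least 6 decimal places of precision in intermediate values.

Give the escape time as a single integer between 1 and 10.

z_0 = 0 + 0i, c = -1.5440 + 0.3990i
Iter 1: z = -1.5440 + 0.3990i, |z|^2 = 2.5431
Iter 2: z = 0.6807 + -0.8331i, |z|^2 = 1.1575
Iter 3: z = -1.7747 + -0.7353i, |z|^2 = 3.6901
Iter 4: z = 1.0649 + 3.0087i, |z|^2 = 10.1861
Escaped at iteration 4

Answer: 4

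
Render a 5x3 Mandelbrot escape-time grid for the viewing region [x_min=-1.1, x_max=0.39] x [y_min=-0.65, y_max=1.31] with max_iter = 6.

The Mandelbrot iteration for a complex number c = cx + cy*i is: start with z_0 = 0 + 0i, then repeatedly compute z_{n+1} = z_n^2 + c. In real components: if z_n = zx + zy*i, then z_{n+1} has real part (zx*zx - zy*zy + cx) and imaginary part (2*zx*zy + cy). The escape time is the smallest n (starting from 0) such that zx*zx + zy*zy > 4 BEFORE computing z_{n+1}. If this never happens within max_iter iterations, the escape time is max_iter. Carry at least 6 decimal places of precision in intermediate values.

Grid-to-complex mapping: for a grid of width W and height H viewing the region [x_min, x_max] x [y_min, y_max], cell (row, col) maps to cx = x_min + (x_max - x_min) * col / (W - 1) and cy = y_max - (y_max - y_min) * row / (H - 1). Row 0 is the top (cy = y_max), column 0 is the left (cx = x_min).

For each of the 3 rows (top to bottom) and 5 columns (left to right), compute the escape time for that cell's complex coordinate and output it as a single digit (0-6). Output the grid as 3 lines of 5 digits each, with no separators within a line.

(row=0, col=0): c = -1.1000 + 1.3100i → escape time 2
(row=0, col=1): c = -0.7275 + 1.3100i → escape time 2
(row=0, col=2): c = -0.3550 + 1.3100i → escape time 3
(row=0, col=3): c = 0.0175 + 1.3100i → escape time 2
(row=0, col=4): c = 0.3900 + 1.3100i → escape time 2
(row=1, col=0): c = -1.1000 + 0.3300i → escape time 6
(row=1, col=1): c = -0.7275 + 0.3300i → escape time 6
(row=1, col=2): c = -0.3550 + 0.3300i → escape time 6
(row=1, col=3): c = 0.0175 + 0.3300i → escape time 6
(row=1, col=4): c = 0.3900 + 0.3300i → escape time 6
(row=2, col=0): c = -1.1000 + -0.6500i → escape time 4
(row=2, col=1): c = -0.7275 + -0.6500i → escape time 5
(row=2, col=2): c = -0.3550 + -0.6500i → escape time 6
(row=2, col=3): c = 0.0175 + -0.6500i → escape time 6
(row=2, col=4): c = 0.3900 + -0.6500i → escape time 6

Answer: 22322
66666
45666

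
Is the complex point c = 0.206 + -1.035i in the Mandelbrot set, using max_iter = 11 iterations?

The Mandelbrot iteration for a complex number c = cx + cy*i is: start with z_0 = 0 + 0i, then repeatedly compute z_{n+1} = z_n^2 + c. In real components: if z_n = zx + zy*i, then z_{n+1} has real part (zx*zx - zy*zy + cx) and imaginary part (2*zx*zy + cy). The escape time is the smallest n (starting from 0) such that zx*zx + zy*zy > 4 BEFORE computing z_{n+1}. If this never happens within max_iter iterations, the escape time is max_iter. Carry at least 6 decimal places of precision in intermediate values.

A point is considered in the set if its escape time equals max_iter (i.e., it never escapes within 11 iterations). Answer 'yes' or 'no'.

z_0 = 0 + 0i, c = 0.2060 + -1.0350i
Iter 1: z = 0.2060 + -1.0350i, |z|^2 = 1.1137
Iter 2: z = -0.8228 + -1.4614i, |z|^2 = 2.8127
Iter 3: z = -1.2528 + 1.3699i, |z|^2 = 3.4460
Iter 4: z = -0.1011 + -4.4673i, |z|^2 = 19.9668
Escaped at iteration 4

Answer: no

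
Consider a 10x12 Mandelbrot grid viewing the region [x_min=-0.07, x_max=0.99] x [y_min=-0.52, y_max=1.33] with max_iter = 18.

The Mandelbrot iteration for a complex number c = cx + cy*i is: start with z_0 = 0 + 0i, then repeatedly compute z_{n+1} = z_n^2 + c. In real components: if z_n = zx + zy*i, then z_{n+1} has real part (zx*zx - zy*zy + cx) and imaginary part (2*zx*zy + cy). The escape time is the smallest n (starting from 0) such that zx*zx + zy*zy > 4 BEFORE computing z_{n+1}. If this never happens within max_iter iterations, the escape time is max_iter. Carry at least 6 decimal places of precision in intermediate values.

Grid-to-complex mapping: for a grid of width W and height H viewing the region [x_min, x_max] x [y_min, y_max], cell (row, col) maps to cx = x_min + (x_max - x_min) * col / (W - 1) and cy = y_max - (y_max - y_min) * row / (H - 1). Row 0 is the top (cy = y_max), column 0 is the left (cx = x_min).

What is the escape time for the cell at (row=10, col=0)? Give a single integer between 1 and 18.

Answer: 18

Derivation:
z_0 = 0 + 0i, c = -0.0700 + -0.3518i
Iter 1: z = -0.0700 + -0.3518i, |z|^2 = 0.1287
Iter 2: z = -0.1889 + -0.3026i, |z|^2 = 0.1272
Iter 3: z = -0.1259 + -0.2375i, |z|^2 = 0.0723
Iter 4: z = -0.1106 + -0.2920i, |z|^2 = 0.0975
Iter 5: z = -0.1431 + -0.2872i, |z|^2 = 0.1030
Iter 6: z = -0.1320 + -0.2696i, |z|^2 = 0.0901
Iter 7: z = -0.1253 + -0.2806i, |z|^2 = 0.0944
Iter 8: z = -0.1330 + -0.2815i, |z|^2 = 0.0970
Iter 9: z = -0.1315 + -0.2769i, |z|^2 = 0.0940
Iter 10: z = -0.1294 + -0.2790i, |z|^2 = 0.0946
Iter 11: z = -0.1311 + -0.2796i, |z|^2 = 0.0954
Iter 12: z = -0.1310 + -0.2785i, |z|^2 = 0.0947
Iter 13: z = -0.1304 + -0.2788i, |z|^2 = 0.0948
Iter 14: z = -0.1307 + -0.2791i, |z|^2 = 0.0950
Iter 15: z = -0.1308 + -0.2788i, |z|^2 = 0.0949
Iter 16: z = -0.1306 + -0.2789i, |z|^2 = 0.0948
Iter 17: z = -0.1307 + -0.2790i, |z|^2 = 0.0949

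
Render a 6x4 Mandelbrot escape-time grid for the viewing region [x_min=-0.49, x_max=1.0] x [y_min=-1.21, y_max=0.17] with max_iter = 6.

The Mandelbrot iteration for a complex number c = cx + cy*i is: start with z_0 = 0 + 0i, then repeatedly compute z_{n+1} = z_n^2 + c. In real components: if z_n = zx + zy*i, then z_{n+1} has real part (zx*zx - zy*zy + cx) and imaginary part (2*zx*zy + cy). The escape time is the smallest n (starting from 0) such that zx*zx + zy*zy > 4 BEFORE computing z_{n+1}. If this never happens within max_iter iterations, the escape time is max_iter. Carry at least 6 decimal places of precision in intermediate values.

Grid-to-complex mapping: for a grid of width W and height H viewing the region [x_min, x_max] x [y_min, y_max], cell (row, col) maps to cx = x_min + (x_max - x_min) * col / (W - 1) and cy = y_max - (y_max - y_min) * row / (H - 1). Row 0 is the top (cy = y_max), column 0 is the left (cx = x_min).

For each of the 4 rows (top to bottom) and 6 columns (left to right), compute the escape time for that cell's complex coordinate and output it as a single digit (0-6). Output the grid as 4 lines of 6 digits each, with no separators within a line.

(row=0, col=0): c = -0.4900 + 0.1700i → escape time 6
(row=0, col=1): c = -0.1920 + 0.1700i → escape time 6
(row=0, col=2): c = 0.1060 + 0.1700i → escape time 6
(row=0, col=3): c = 0.4040 + 0.1700i → escape time 6
(row=0, col=4): c = 0.7020 + 0.1700i → escape time 3
(row=0, col=5): c = 1.0000 + 0.1700i → escape time 2
(row=1, col=0): c = -0.4900 + -0.2900i → escape time 6
(row=1, col=1): c = -0.1920 + -0.2900i → escape time 6
(row=1, col=2): c = 0.1060 + -0.2900i → escape time 6
(row=1, col=3): c = 0.4040 + -0.2900i → escape time 6
(row=1, col=4): c = 0.7020 + -0.2900i → escape time 3
(row=1, col=5): c = 1.0000 + -0.2900i → escape time 2
(row=2, col=0): c = -0.4900 + -0.7500i → escape time 6
(row=2, col=1): c = -0.1920 + -0.7500i → escape time 6
(row=2, col=2): c = 0.1060 + -0.7500i → escape time 6
(row=2, col=3): c = 0.4040 + -0.7500i → escape time 4
(row=2, col=4): c = 0.7020 + -0.7500i → escape time 3
(row=2, col=5): c = 1.0000 + -0.7500i → escape time 2
(row=3, col=0): c = -0.4900 + -1.2100i → escape time 3
(row=3, col=1): c = -0.1920 + -1.2100i → escape time 3
(row=3, col=2): c = 0.1060 + -1.2100i → escape time 3
(row=3, col=3): c = 0.4040 + -1.2100i → escape time 2
(row=3, col=4): c = 0.7020 + -1.2100i → escape time 2
(row=3, col=5): c = 1.0000 + -1.2100i → escape time 2

Answer: 666632
666632
666432
333222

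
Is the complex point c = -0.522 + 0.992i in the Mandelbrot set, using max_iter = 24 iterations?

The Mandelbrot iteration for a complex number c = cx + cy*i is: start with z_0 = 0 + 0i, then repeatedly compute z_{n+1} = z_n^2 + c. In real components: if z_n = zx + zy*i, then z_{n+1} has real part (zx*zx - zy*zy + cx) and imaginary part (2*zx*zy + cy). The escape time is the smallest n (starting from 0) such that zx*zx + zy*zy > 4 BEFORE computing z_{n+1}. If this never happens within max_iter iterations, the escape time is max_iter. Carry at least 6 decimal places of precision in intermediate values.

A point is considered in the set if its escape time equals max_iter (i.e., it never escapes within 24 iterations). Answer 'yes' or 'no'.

z_0 = 0 + 0i, c = -0.5220 + 0.9920i
Iter 1: z = -0.5220 + 0.9920i, |z|^2 = 1.2565
Iter 2: z = -1.2336 + -0.0436i, |z|^2 = 1.5236
Iter 3: z = 0.9978 + 1.0997i, |z|^2 = 2.2049
Iter 4: z = -0.7357 + 3.1866i, |z|^2 = 10.6954
Escaped at iteration 4

Answer: no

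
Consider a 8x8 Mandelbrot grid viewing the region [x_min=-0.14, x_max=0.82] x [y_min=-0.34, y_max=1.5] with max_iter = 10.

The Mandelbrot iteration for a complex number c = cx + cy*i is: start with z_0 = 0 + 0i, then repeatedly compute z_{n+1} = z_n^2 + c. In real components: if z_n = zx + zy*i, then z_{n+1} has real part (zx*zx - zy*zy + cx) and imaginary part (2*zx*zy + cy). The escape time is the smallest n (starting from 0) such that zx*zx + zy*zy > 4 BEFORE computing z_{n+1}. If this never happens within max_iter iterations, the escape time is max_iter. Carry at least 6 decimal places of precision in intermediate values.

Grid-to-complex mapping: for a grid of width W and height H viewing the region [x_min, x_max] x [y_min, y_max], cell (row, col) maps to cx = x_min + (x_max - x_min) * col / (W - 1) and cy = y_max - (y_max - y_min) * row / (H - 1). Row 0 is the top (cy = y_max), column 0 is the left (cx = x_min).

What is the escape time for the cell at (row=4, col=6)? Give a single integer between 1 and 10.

z_0 = 0 + 0i, c = 0.6829 + 0.4486i
Iter 1: z = 0.6829 + 0.4486i, |z|^2 = 0.6675
Iter 2: z = 0.9479 + 1.0612i, |z|^2 = 2.0247
Iter 3: z = 0.4553 + 2.4605i, |z|^2 = 6.2611
Escaped at iteration 3

Answer: 3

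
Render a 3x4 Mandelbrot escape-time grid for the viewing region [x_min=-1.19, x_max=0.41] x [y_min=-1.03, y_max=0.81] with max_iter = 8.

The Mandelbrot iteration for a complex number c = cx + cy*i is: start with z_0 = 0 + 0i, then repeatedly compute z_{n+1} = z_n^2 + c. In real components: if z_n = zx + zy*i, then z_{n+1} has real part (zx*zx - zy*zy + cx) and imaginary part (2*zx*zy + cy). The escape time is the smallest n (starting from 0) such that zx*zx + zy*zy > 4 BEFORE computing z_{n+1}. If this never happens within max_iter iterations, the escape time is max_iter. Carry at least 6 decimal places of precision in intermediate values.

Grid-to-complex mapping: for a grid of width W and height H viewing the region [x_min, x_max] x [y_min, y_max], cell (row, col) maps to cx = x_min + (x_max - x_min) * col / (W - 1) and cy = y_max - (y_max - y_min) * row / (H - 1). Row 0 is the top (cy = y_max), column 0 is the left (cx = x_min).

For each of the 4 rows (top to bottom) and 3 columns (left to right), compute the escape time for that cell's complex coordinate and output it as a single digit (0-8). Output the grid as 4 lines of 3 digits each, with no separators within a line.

(row=0, col=0): c = -1.1900 + 0.8100i → escape time 3
(row=0, col=1): c = -0.3900 + 0.8100i → escape time 6
(row=0, col=2): c = 0.4100 + 0.8100i → escape time 4
(row=1, col=0): c = -1.1900 + 0.1967i → escape time 8
(row=1, col=1): c = -0.3900 + 0.1967i → escape time 8
(row=1, col=2): c = 0.4100 + 0.1967i → escape time 8
(row=2, col=0): c = -1.1900 + -0.4167i → escape time 6
(row=2, col=1): c = -0.3900 + -0.4167i → escape time 8
(row=2, col=2): c = 0.4100 + -0.4167i → escape time 8
(row=3, col=0): c = -1.1900 + -1.0300i → escape time 3
(row=3, col=1): c = -0.3900 + -1.0300i → escape time 4
(row=3, col=2): c = 0.4100 + -1.0300i → escape time 3

Answer: 364
888
688
343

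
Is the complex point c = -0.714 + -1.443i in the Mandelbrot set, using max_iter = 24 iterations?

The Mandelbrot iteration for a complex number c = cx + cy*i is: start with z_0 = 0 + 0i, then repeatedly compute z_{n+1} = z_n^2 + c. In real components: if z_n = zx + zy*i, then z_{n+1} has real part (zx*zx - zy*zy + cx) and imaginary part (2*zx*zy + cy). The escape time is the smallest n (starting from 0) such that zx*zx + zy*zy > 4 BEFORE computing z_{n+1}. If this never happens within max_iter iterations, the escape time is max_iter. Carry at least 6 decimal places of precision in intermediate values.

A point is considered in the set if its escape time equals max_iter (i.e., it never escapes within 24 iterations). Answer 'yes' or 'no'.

Answer: no

Derivation:
z_0 = 0 + 0i, c = -0.7140 + -1.4430i
Iter 1: z = -0.7140 + -1.4430i, |z|^2 = 2.5920
Iter 2: z = -2.2865 + 0.6176i, |z|^2 = 5.6093
Escaped at iteration 2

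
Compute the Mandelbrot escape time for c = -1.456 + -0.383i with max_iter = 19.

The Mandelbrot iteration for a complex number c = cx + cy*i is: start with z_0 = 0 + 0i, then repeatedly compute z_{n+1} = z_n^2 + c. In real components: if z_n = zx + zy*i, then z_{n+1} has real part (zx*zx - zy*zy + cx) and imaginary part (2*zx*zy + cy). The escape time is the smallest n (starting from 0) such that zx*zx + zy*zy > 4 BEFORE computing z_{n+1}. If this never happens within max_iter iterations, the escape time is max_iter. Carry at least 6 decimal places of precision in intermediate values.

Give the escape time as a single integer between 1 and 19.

z_0 = 0 + 0i, c = -1.4560 + -0.3830i
Iter 1: z = -1.4560 + -0.3830i, |z|^2 = 2.2666
Iter 2: z = 0.5172 + 0.7323i, |z|^2 = 0.8038
Iter 3: z = -1.7247 + 0.3746i, |z|^2 = 3.1149
Iter 4: z = 1.3783 + -1.6750i, |z|^2 = 4.7055
Escaped at iteration 4

Answer: 4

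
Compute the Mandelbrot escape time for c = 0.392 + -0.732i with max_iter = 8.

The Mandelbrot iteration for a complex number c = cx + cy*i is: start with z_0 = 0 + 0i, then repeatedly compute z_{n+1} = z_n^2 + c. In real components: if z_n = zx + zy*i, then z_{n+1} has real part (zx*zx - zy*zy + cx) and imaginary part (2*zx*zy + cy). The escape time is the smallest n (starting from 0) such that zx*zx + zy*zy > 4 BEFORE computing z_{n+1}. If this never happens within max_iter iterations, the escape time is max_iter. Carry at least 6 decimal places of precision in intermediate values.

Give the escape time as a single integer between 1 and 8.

z_0 = 0 + 0i, c = 0.3920 + -0.7320i
Iter 1: z = 0.3920 + -0.7320i, |z|^2 = 0.6895
Iter 2: z = 0.0098 + -1.3059i, |z|^2 = 1.7054
Iter 3: z = -1.3132 + -0.7577i, |z|^2 = 2.2987
Iter 4: z = 1.5425 + 1.2581i, |z|^2 = 3.9621
Iter 5: z = 1.1885 + 3.1492i, |z|^2 = 11.3303
Escaped at iteration 5

Answer: 5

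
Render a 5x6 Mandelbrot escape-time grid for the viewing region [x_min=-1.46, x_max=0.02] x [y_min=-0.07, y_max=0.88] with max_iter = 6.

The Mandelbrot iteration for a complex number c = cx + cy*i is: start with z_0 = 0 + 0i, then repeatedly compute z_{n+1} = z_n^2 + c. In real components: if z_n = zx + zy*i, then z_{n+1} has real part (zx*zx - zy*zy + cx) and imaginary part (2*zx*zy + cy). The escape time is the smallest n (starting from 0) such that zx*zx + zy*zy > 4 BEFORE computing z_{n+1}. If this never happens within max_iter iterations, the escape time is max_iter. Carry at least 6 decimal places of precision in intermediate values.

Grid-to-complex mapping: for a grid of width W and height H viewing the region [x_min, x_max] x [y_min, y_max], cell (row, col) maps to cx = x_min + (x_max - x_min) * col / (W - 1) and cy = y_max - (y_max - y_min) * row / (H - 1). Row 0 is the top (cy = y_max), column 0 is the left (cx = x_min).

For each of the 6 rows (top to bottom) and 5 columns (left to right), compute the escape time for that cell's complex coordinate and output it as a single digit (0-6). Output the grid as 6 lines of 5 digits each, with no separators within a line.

(row=0, col=0): c = -1.4600 + 0.8800i → escape time 3
(row=0, col=1): c = -1.0900 + 0.8800i → escape time 3
(row=0, col=2): c = -0.7200 + 0.8800i → escape time 4
(row=0, col=3): c = -0.3500 + 0.8800i → escape time 5
(row=0, col=4): c = 0.0200 + 0.8800i → escape time 6
(row=1, col=0): c = -1.4600 + 0.6900i → escape time 3
(row=1, col=1): c = -1.0900 + 0.6900i → escape time 3
(row=1, col=2): c = -0.7200 + 0.6900i → escape time 5
(row=1, col=3): c = -0.3500 + 0.6900i → escape time 6
(row=1, col=4): c = 0.0200 + 0.6900i → escape time 6
(row=2, col=0): c = -1.4600 + 0.5000i → escape time 3
(row=2, col=1): c = -1.0900 + 0.5000i → escape time 5
(row=2, col=2): c = -0.7200 + 0.5000i → escape time 6
(row=2, col=3): c = -0.3500 + 0.5000i → escape time 6
(row=2, col=4): c = 0.0200 + 0.5000i → escape time 6
(row=3, col=0): c = -1.4600 + 0.3100i → escape time 5
(row=3, col=1): c = -1.0900 + 0.3100i → escape time 6
(row=3, col=2): c = -0.7200 + 0.3100i → escape time 6
(row=3, col=3): c = -0.3500 + 0.3100i → escape time 6
(row=3, col=4): c = 0.0200 + 0.3100i → escape time 6
(row=4, col=0): c = -1.4600 + 0.1200i → escape time 6
(row=4, col=1): c = -1.0900 + 0.1200i → escape time 6
(row=4, col=2): c = -0.7200 + 0.1200i → escape time 6
(row=4, col=3): c = -0.3500 + 0.1200i → escape time 6
(row=4, col=4): c = 0.0200 + 0.1200i → escape time 6
(row=5, col=0): c = -1.4600 + -0.0700i → escape time 6
(row=5, col=1): c = -1.0900 + -0.0700i → escape time 6
(row=5, col=2): c = -0.7200 + -0.0700i → escape time 6
(row=5, col=3): c = -0.3500 + -0.0700i → escape time 6
(row=5, col=4): c = 0.0200 + -0.0700i → escape time 6

Answer: 33456
33566
35666
56666
66666
66666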